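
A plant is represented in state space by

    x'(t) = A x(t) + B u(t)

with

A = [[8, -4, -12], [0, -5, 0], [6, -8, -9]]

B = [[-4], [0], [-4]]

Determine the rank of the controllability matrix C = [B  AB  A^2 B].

AB = [[16], [0], [12]]
A^2B = [[-16], [0], [-12]]
Controllability matrix C = [B  AB  A^2B] = [[-4, 16, -16], [0, 0, 0], [-4, 12, -12]]
Row 2 of C is identically zero, so rank(C) ≤ 2.
The 2×2 minor from rows 1, 3, columns 1, 2 is (-4)·12 - 16·(-4) = -48 - (-64) = 16 ≠ 0, so rank(C) = 2.
rank(C) = 2 < n = 3, so the pair (A, B) is not completely controllable.

2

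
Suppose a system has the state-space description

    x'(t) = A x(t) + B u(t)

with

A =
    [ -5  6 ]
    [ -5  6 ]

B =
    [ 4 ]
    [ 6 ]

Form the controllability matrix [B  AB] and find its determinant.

AB = [[16], [16]]
Controllability matrix C = [B  AB] = [[4, 16], [6, 16]]
det(C) = 4·16 - 16·6 = 64 - 96 = -32
Since det(C) ≠ 0, rank(C) = 2 and the system is completely controllable.

-32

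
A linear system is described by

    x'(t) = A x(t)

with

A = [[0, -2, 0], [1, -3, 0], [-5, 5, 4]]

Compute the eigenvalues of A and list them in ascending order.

-2, -1, 4

det(sI - A) = s^3 - (tr A)s^2 + (M11 + M22 + M33)s - det A, where Mii is the 2×2 principal minor of A obtained by deleting row i and column i.
tr A = 0 + (-3) + 4 = 1; M11 = (-3)·4 - 0·5 = -12 - 0 = -12; M22 = 0·4 - 0·(-5) = 0 - 0 = 0; M33 = 0·(-3) - (-2)·1 = 0 - (-2) = 2; sum of minors = -10.
det A = 0·((-3)·4 - 0·5) - (-2)·(1·4 - 0·(-5)) + 0·(1·5 - (-3)·(-5)) = 0·(-12) - (-2)·4 + 0·(-10) = 8.
So p(s) = det(sI - A) = s^3 - s^2 - 10s - 8.
Rational-root test: any integer root divides -8. Testing small divisors, s = -1 works: p(-1) = -1 + (-1) + 10 + (-8) = 0, so (s + 1) is a factor.
Dividing, p(s) = (s + 1)(s^2 - 2s - 8).
Factor s^2 - 2s - 8: two numbers with sum 2 and product -8 are 4 and -2, so s^2 - 2s - 8 = (s - 4)(s + 2).
Hence p(s) = (s - 4) (s + 1) (s + 2), with roots -2, -1, 4.
At least one eigenvalue has non-negative real part, so the system is not asymptotically stable.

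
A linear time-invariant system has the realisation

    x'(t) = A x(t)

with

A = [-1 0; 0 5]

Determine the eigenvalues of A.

det(sI - A) = s^2 - (tr A)s + det A, with tr A = (-1) + 5 = 4 and det A = (-1)·5 - 0·0 = -5 - 0 = -5.
So p(s) = det(sI - A) = s^2 - 4s - 5.
Factor s^2 - 4s - 5: two numbers with sum 4 and product -5 are 5 and -1, so s^2 - 4s - 5 = (s - 5)(s + 1).
Hence p(s) = (s - 5) (s + 1), with roots -1, 5.
At least one eigenvalue has non-negative real part, so the system is not asymptotically stable.

-1, 5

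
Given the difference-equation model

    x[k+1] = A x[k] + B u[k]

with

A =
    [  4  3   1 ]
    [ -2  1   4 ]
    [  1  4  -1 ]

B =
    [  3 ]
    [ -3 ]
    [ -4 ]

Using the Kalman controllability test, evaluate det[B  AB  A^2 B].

13811

AB = [[-1], [-25], [-5]]
A^2B = [[-84], [-43], [-96]]
Controllability matrix C = [B  AB  A^2B] = [[3, -1, -84], [-3, -25, -43], [-4, -5, -96]]
Expanding along the first row, det(C) = 3·((-25)·(-96) - (-43)·(-5)) - (-1)·((-3)·(-96) - (-43)·(-4)) + (-84)·((-3)·(-5) - (-25)·(-4)) = 3·2185 - (-1)·116 + (-84)·(-85) = 13811
Since det(C) ≠ 0, rank(C) = 3 and the system is completely controllable.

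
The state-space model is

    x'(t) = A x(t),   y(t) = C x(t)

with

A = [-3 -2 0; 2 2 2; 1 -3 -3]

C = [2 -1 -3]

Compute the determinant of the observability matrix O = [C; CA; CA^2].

CA = [[-11, 3, 7]]
CA^2 = [[46, 7, -15]]
Observability matrix O = [C; CA; CA^2] = [[2, -1, -3], [-11, 3, 7], [46, 7, -15]]
Expanding along the first row, det(O) = 2·(3·(-15) - 7·7) - (-1)·((-11)·(-15) - 7·46) + (-3)·((-11)·7 - 3·46) = 2·(-94) - (-1)·(-157) + (-3)·(-215) = 300
Since det(O) ≠ 0, rank(O) = 3 and the system is completely observable.

300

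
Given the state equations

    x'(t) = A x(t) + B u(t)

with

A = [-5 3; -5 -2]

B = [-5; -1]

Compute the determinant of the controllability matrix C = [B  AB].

AB = [[22], [27]]
Controllability matrix C = [B  AB] = [[-5, 22], [-1, 27]]
det(C) = (-5)·27 - 22·(-1) = -135 - (-22) = -113
Since det(C) ≠ 0, rank(C) = 2 and the system is completely controllable.

-113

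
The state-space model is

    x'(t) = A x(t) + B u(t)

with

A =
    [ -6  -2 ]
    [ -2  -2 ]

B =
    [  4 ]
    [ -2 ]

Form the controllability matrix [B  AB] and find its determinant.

AB = [[-20], [-4]]
Controllability matrix C = [B  AB] = [[4, -20], [-2, -4]]
det(C) = 4·(-4) - (-20)·(-2) = -16 - 40 = -56
Since det(C) ≠ 0, rank(C) = 2 and the system is completely controllable.

-56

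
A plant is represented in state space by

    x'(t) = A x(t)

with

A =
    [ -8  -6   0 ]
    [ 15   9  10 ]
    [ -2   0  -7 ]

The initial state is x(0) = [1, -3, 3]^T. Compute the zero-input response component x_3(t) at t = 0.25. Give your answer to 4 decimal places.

0.3771

det(sI - A) = s^3 - (tr A)s^2 + (M11 + M22 + M33)s - det A, where Mii is the 2×2 principal minor of A obtained by deleting row i and column i.
tr A = (-8) + 9 + (-7) = -6; M11 = 9·(-7) - 10·0 = -63 - 0 = -63; M22 = (-8)·(-7) - 0·(-2) = 56 - 0 = 56; M33 = (-8)·9 - (-6)·15 = -72 - (-90) = 18; sum of minors = 11.
det A = (-8)·(9·(-7) - 10·0) - (-6)·(15·(-7) - 10·(-2)) + 0·(15·0 - 9·(-2)) = (-8)·(-63) - (-6)·(-85) + 0·18 = -6.
So p(s) = det(sI - A) = s^3 + 6s^2 + 11s + 6.
Rational-root test: any integer root divides 6. Testing small divisors, s = -1 works: p(-1) = -1 + 6 + (-11) + 6 = 0, so (s + 1) is a factor.
Dividing, p(s) = (s + 1)(s^2 + 5s + 6).
Factor s^2 + 5s + 6: two numbers with sum -5 and product 6 are -2 and -3, so s^2 + 5s + 6 = (s + 2)(s + 3).
Hence p(s) = (s + 1) (s + 2) (s + 3), with roots -3, -2, -1.
The eigenvalues -3, -2, -1 are distinct and real, so A is diagonalisable and x(t) = e^{At} x(0) = V diag(e^{λ_i t}) V^{-1} x(0), where the columns of V are the eigenvectors.
λ = -3: A - (-3)I = [[-5, -6, 0], [15, 12, 10], [-2, 0, -4]]. v must be orthogonal to every row; (row 1) × (row 2) = [-60, 50, 30], so take v_1 = [-6, 5, 3]^T.
λ = -2: A - (-2)I = [[-6, -6, 0], [15, 11, 10], [-2, 0, -5]]. v must be orthogonal to every row; (row 1) × (row 2) = [-60, 60, 24], so take v_2 = [-5, 5, 2]^T.
λ = -1: A - (-1)I = [[-7, -6, 0], [15, 10, 10], [-2, 0, -6]]. v must be orthogonal to every row; (row 1) × (row 2) = [-60, 70, 20], so take v_3 = [-6, 7, 2]^T.
V = [v_1 v_2 v_3] = [[-6, -5, -6], [5, 5, 7], [3, 2, 2]] has det V = -1, so V^{-1} = adj(V)/det V = [[4, 2, 5], [-11, -6, -12], [5, 3, 5]].
Modal coordinates z(0) = V^{-1} x(0): 4·1 + 2·(-3) + 5·3 = 13; (-11)·1 + (-6)·(-3) + (-12)·3 = -29; 5·1 + 3·(-3) + 5·3 = 11; so z(0) = [13, -29, 11]^T.
x_3(t) = Σ_i (v_i)_3 · z_i(0) · e^{λ_i t} (row 3 of V times the modal terms).
x_3(0.25) = 3·13·e^{-3·0.25} + 2·(-29)·e^{-2·0.25} + 2·11·e^{-1·0.25} = 39·0.472367 + (-58)·0.606531 + 22·0.778801 = 0.3771.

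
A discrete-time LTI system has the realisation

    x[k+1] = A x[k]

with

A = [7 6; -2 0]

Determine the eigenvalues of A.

3, 4

det(zI - A) = z^2 - (tr A)z + det A, with tr A = 7 + 0 = 7 and det A = 7·0 - 6·(-2) = 0 - (-12) = 12.
So p(z) = det(zI - A) = z^2 - 7z + 12.
Factor z^2 - 7z + 12: two numbers with sum 7 and product 12 are 4 and 3, so z^2 - 7z + 12 = (z - 4)(z - 3).
Hence p(z) = (z - 4) (z - 3), with roots 3, 4.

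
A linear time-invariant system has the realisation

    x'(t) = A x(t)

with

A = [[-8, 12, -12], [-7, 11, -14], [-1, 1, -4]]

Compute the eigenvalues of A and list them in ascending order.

det(sI - A) = s^3 - (tr A)s^2 + (M11 + M22 + M33)s - det A, where Mii is the 2×2 principal minor of A obtained by deleting row i and column i.
tr A = (-8) + 11 + (-4) = -1; M11 = 11·(-4) - (-14)·1 = -44 - (-14) = -30; M22 = (-8)·(-4) - (-12)·(-1) = 32 - 12 = 20; M33 = (-8)·11 - 12·(-7) = -88 - (-84) = -4; sum of minors = -14.
det A = (-8)·(11·(-4) - (-14)·1) - 12·((-7)·(-4) - (-14)·(-1)) + (-12)·((-7)·1 - 11·(-1)) = (-8)·(-30) - 12·14 + (-12)·4 = 24.
So p(s) = det(sI - A) = s^3 + s^2 - 14s - 24.
Rational-root test: any integer root divides -24. Testing small divisors, s = -2 works: p(-2) = -8 + 4 + 28 + (-24) = 0, so (s + 2) is a factor.
Dividing, p(s) = (s + 2)(s^2 - s - 12).
Factor s^2 - s - 12: two numbers with sum 1 and product -12 are 4 and -3, so s^2 - s - 12 = (s - 4)(s + 3).
Hence p(s) = (s - 4) (s + 2) (s + 3), with roots -3, -2, 4.
At least one eigenvalue has non-negative real part, so the system is not asymptotically stable.

-3, -2, 4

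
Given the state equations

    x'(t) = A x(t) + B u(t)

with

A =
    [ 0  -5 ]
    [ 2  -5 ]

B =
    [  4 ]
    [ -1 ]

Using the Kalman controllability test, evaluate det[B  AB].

57

AB = [[5], [13]]
Controllability matrix C = [B  AB] = [[4, 5], [-1, 13]]
det(C) = 4·13 - 5·(-1) = 52 - (-5) = 57
Since det(C) ≠ 0, rank(C) = 2 and the system is completely controllable.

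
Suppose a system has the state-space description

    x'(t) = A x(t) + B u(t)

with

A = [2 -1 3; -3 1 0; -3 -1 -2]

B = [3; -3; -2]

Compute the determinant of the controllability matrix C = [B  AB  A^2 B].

-405

AB = [[3], [-12], [-2]]
A^2B = [[12], [-21], [7]]
Controllability matrix C = [B  AB  A^2B] = [[3, 3, 12], [-3, -12, -21], [-2, -2, 7]]
Expanding along the first row, det(C) = 3·((-12)·7 - (-21)·(-2)) - 3·((-3)·7 - (-21)·(-2)) + 12·((-3)·(-2) - (-12)·(-2)) = 3·(-126) - 3·(-63) + 12·(-18) = -405
Since det(C) ≠ 0, rank(C) = 3 and the system is completely controllable.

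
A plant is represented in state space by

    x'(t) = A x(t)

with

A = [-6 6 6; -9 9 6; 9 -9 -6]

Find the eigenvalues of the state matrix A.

det(sI - A) = s^3 - (tr A)s^2 + (M11 + M22 + M33)s - det A, where Mii is the 2×2 principal minor of A obtained by deleting row i and column i.
tr A = (-6) + 9 + (-6) = -3; M11 = 9·(-6) - 6·(-9) = -54 - (-54) = 0; M22 = (-6)·(-6) - 6·9 = 36 - 54 = -18; M33 = (-6)·9 - 6·(-9) = -54 - (-54) = 0; sum of minors = -18.
det A = (-6)·(9·(-6) - 6·(-9)) - 6·((-9)·(-6) - 6·9) + 6·((-9)·(-9) - 9·9) = (-6)·0 - 6·0 + 6·0 = 0.
So p(s) = det(sI - A) = s^3 + 3s^2 - 18s.
The constant term is 0, so p(s) = s(s^2 + 3s - 18).
Factor s^2 + 3s - 18: two numbers with sum -3 and product -18 are 3 and -6, so s^2 + 3s - 18 = (s - 3)(s + 6).
Hence p(s) = s (s - 3) (s + 6), with roots -6, 0, 3.
At least one eigenvalue has non-negative real part, so the system is not asymptotically stable.

-6, 0, 3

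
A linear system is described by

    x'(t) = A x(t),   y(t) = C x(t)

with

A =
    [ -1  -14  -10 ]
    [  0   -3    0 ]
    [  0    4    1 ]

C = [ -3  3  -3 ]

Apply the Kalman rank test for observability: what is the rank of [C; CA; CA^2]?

2

CA = [[3, 21, 27]]
CA^2 = [[-3, 3, -3]]
Observability matrix O = [C; CA; CA^2] = [[-3, 3, -3], [3, 21, 27], [-3, 3, -3]]
The columns c1, c2, c3 of O are linearly dependent: -2·c1 - c2 + c3 = 0 (check each entry), so rank(O) ≤ 2.
The 2×2 minor from rows 1, 2, columns 1, 2 is (-3)·21 - 3·3 = -63 - 9 = -72 ≠ 0, so rank(O) = 2.
rank(O) = 2 < n = 3, so the pair (A, C) is not completely observable.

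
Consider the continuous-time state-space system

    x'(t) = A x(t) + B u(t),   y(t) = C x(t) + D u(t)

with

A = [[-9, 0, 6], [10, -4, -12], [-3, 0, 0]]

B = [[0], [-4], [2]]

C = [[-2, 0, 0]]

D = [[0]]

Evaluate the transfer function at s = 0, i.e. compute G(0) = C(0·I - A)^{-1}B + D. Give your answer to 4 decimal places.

G(0) = C(-A)^{-1}B + D = -C A^{-1} B + D.
det A = -72, so A^{-1} = (1/-72)·adj(A) = [[0, 0, -1/3], [-1/2, -1/4, 2/3], [1/6, 0, -1/2]]
A^{-1} B = [-2/3, 7/3, -1]^T
C A^{-1} B = 4/3
G(0) = D - C A^{-1} B = 0 - (4/3) = -4/3 ≈ -1.3333

-1.3333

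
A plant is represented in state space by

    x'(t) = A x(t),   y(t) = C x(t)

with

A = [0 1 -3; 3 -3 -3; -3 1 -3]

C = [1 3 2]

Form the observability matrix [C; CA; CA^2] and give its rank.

3

CA = [[3, -6, -18]]
CA^2 = [[36, 3, 63]]
Observability matrix O = [C; CA; CA^2] = [[1, 3, 2], [3, -6, -18], [36, 3, 63]]
det(O) = 1·((-6)·63 - (-18)·3) - 3·(3·63 - (-18)·36) + 2·(3·3 - (-6)·36) = 1·(-324) - 3·837 + 2·225 = -2385 ≠ 0, so rank(O) = 3.
rank(O) = 3 = n, so the pair (A, C) is completely observable.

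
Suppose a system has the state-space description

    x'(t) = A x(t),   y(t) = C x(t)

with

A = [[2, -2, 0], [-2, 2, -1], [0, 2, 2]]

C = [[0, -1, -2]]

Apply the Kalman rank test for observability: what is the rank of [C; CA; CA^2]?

3

CA = [[2, -6, -3]]
CA^2 = [[16, -22, 0]]
Observability matrix O = [C; CA; CA^2] = [[0, -1, -2], [2, -6, -3], [16, -22, 0]]
det(O) = 0·((-6)·0 - (-3)·(-22)) - (-1)·(2·0 - (-3)·16) + (-2)·(2·(-22) - (-6)·16) = 0·(-66) - (-1)·48 + (-2)·52 = -56 ≠ 0, so rank(O) = 3.
rank(O) = 3 = n, so the pair (A, C) is completely observable.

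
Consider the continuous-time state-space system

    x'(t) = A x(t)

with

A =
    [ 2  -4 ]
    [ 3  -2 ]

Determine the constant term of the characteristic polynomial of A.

For a 2×2 matrix, det(sI - A) = s^2 - (tr A)s + det A.
tr A = 0, det A = 8.
So p(s) = s^2 + 8.
The constant term is 8.

8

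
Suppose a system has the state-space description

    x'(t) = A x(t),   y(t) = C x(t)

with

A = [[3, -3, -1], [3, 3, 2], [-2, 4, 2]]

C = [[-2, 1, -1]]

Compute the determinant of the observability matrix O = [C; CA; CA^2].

CA = [[-1, 5, 2]]
CA^2 = [[8, 26, 15]]
Observability matrix O = [C; CA; CA^2] = [[-2, 1, -1], [-1, 5, 2], [8, 26, 15]]
Expanding along the first row, det(O) = (-2)·(5·15 - 2·26) - 1·((-1)·15 - 2·8) + (-1)·((-1)·26 - 5·8) = (-2)·23 - 1·(-31) + (-1)·(-66) = 51
Since det(O) ≠ 0, rank(O) = 3 and the system is completely observable.

51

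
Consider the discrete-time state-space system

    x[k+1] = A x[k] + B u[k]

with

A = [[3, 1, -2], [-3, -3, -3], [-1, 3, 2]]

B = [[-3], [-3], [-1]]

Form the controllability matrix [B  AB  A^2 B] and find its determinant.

-4860

AB = [[-10], [21], [-8]]
A^2B = [[7], [-9], [57]]
Controllability matrix C = [B  AB  A^2B] = [[-3, -10, 7], [-3, 21, -9], [-1, -8, 57]]
Expanding along the first row, det(C) = (-3)·(21·57 - (-9)·(-8)) - (-10)·((-3)·57 - (-9)·(-1)) + 7·((-3)·(-8) - 21·(-1)) = (-3)·1125 - (-10)·(-180) + 7·45 = -4860
Since det(C) ≠ 0, rank(C) = 3 and the system is completely controllable.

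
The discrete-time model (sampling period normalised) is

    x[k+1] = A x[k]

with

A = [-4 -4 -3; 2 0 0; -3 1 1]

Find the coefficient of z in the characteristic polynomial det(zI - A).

Expand det(zI - A) for the 3×3 matrix.
p(z) = z^3 + 3z^2 - 5z - 2.
(Check: constant term = det(-A) = (-1)^3 det A = -2; coefficient of z^2 = -tr A = 3.)
The coefficient of z is -5.

-5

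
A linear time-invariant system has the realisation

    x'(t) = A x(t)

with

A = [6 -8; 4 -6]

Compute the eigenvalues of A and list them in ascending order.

-2, 2

det(sI - A) = s^2 - (tr A)s + det A, with tr A = 6 + (-6) = 0 and det A = 6·(-6) - (-8)·4 = -36 - (-32) = -4.
So p(s) = det(sI - A) = s^2 - 4.
Factor s^2 - 4: two numbers with sum 0 and product -4 are 2 and -2, so s^2 - 4 = (s - 2)(s + 2).
Hence p(s) = (s - 2) (s + 2), with roots -2, 2.
At least one eigenvalue has non-negative real part, so the system is not asymptotically stable.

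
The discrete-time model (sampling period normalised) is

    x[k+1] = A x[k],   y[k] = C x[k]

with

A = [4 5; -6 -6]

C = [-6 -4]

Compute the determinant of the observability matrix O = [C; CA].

36

CA = [[0, -6]]
Observability matrix O = [C; CA] = [[-6, -4], [0, -6]]
det(O) = (-6)·(-6) - (-4)·0 = 36 - 0 = 36
Since det(O) ≠ 0, rank(O) = 2 and the system is completely observable.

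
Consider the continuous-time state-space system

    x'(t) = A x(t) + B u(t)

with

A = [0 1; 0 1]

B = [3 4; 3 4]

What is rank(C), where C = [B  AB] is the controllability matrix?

1

AB = [[3, 4], [3, 4]]
Controllability matrix C = [B  AB] = [[3, 4, 3, 4], [3, 4, 3, 4]]
Every column of C is a scalar multiple of column 1 = [3, 3] (multipliers 1, 4/3, 1, 4/3), so the columns span a one-dimensional space.
C ≠ 0, hence rank(C) = 1.
rank(C) = 1 < n = 2, so the pair (A, B) is not completely controllable.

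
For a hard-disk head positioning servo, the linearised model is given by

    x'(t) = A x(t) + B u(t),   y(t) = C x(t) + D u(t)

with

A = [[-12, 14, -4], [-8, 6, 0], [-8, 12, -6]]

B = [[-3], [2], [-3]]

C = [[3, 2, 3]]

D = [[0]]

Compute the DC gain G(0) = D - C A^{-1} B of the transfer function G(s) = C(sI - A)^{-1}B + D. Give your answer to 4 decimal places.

17.5833

G(0) = C(-A)^{-1}B + D = -C A^{-1} B + D.
det A = -48, so A^{-1} = (1/-48)·adj(A) = [[3/4, -3/4, -1/2], [1, -5/6, -2/3], [1, -2/3, -5/6]]
A^{-1} B = [-9/4, -8/3, -11/6]^T
C A^{-1} B = -211/12
G(0) = D - C A^{-1} B = 0 - (-211/12) = 211/12 ≈ 17.5833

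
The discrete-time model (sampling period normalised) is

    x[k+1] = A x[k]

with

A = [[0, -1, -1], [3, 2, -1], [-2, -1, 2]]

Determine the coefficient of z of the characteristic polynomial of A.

Expand det(zI - A) for the 3×3 matrix.
p(z) = z^3 - 4z^2 + 4z - 3.
(Check: constant term = det(-A) = (-1)^3 det A = -3; coefficient of z^2 = -tr A = -4.)
The coefficient of z is 4.

4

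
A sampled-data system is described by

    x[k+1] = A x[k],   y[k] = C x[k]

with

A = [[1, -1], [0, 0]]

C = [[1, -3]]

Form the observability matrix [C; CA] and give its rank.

CA = [[1, -1]]
Observability matrix O = [C; CA] = [[1, -3], [1, -1]]
det(O) = 1·(-1) - (-3)·1 = -1 - (-3) = 2 ≠ 0, so rank(O) = 2.
rank(O) = 2 = n, so the pair (A, C) is completely observable.

2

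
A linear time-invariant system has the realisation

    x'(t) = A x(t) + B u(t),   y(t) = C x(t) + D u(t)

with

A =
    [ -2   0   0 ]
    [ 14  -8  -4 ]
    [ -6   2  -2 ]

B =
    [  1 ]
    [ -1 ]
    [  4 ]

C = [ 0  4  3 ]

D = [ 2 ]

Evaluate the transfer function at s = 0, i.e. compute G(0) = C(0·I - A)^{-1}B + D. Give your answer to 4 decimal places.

G(0) = C(-A)^{-1}B + D = -C A^{-1} B + D.
det A = -48, so A^{-1} = (1/-48)·adj(A) = [[-1/2, 0, 0], [-13/12, -1/12, 1/6], [5/12, -1/12, -1/3]]
A^{-1} B = [-1/2, -1/3, -5/6]^T
C A^{-1} B = -23/6
G(0) = D - C A^{-1} B = 2 - (-23/6) = 35/6 ≈ 5.8333

5.8333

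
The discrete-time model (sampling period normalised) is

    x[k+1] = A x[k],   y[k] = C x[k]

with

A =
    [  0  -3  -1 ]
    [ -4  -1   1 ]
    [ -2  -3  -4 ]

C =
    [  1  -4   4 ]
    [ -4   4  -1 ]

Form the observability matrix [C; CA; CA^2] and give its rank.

3

CA = [[8, -11, -21], [-14, 11, 12]]
CA^2 = [[86, 50, 65], [-68, -5, -23]]
Observability matrix O = [C; CA; CA^2] = [[1, -4, 4], [-4, 4, -1], [8, -11, -21], [-14, 11, 12], [86, 50, 65], [-68, -5, -23]]
Take the 3×3 submatrix of O formed by rows 1, 2, 3: [[1, -4, 4], [-4, 4, -1], [8, -11, -21]]. Its determinant is 1·(4·(-21) - (-1)·(-11)) - (-4)·((-4)·(-21) - (-1)·8) + 4·((-4)·(-11) - 4·8) = 1·(-95) - (-4)·92 + 4·12 = 321 ≠ 0.
So rank(O) ≥ 3; since O has 3 columns, rank(O) = 3.
rank(O) = 3 = n, so the pair (A, C) is completely observable.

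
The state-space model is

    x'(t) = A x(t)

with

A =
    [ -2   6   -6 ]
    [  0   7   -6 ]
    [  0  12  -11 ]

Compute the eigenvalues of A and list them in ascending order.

-5, -2, 1

det(sI - A) = s^3 - (tr A)s^2 + (M11 + M22 + M33)s - det A, where Mii is the 2×2 principal minor of A obtained by deleting row i and column i.
tr A = (-2) + 7 + (-11) = -6; M11 = 7·(-11) - (-6)·12 = -77 - (-72) = -5; M22 = (-2)·(-11) - (-6)·0 = 22 - 0 = 22; M33 = (-2)·7 - 6·0 = -14 - 0 = -14; sum of minors = 3.
det A = (-2)·(7·(-11) - (-6)·12) - 6·(0·(-11) - (-6)·0) + (-6)·(0·12 - 7·0) = (-2)·(-5) - 6·0 + (-6)·0 = 10.
So p(s) = det(sI - A) = s^3 + 6s^2 + 3s - 10.
Rational-root test: any integer root divides -10. Testing small divisors, s = 1 works: p(1) = 1 + 6 + 3 + (-10) = 0, so (s - 1) is a factor.
Dividing, p(s) = (s - 1)(s^2 + 7s + 10).
Factor s^2 + 7s + 10: two numbers with sum -7 and product 10 are -2 and -5, so s^2 + 7s + 10 = (s + 2)(s + 5).
Hence p(s) = (s - 1) (s + 2) (s + 5), with roots -5, -2, 1.
At least one eigenvalue has non-negative real part, so the system is not asymptotically stable.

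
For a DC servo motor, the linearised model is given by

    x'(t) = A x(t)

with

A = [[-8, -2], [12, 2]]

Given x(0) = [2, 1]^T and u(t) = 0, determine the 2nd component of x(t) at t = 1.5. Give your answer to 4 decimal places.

0.7121

det(sI - A) = s^2 - (tr A)s + det A, with tr A = (-8) + 2 = -6 and det A = (-8)·2 - (-2)·12 = -16 - (-24) = 8.
So p(s) = det(sI - A) = s^2 + 6s + 8.
Factor s^2 + 6s + 8: two numbers with sum -6 and product 8 are -2 and -4, so s^2 + 6s + 8 = (s + 2)(s + 4).
Hence p(s) = (s + 2) (s + 4), with roots -4, -2.
The eigenvalues -4, -2 are distinct and real, so A is diagonalisable and x(t) = e^{At} x(0) = V diag(e^{λ_i t}) V^{-1} x(0), where the columns of V are the eigenvectors.
λ = -4: A - (-4)I = [[-4, -2], [12, 6]]. Row 1 gives (-4)·v1 + (-2)·v2 = 0, so take v_1 = [-1, 2]^T.
λ = -2: A - (-2)I = [[-6, -2], [12, 4]]. Row 1 gives (-6)·v1 + (-2)·v2 = 0, so take v_2 = [-1, 3]^T.
V = [v_1 v_2] = [[-1, -1], [2, 3]] has det V = -1, so V^{-1} = adj(V)/det V = [[-3, -1], [2, 1]].
Modal coordinates z(0) = V^{-1} x(0): (-3)·2 + (-1)·1 = -7; 2·2 + 1·1 = 5; so z(0) = [-7, 5]^T.
x_2(t) = Σ_i (v_i)_2 · z_i(0) · e^{λ_i t} (row 2 of V times the modal terms).
x_2(1.5) = 2·(-7)·e^{-4·1.5} + 3·5·e^{-2·1.5} = (-14)·0.002479 + 15·0.049787 = 0.7121.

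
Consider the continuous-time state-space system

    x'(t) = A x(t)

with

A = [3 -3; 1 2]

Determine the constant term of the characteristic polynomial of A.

9

For a 2×2 matrix, det(sI - A) = s^2 - (tr A)s + det A.
tr A = 5, det A = 9.
So p(s) = s^2 - 5s + 9.
The constant term is 9.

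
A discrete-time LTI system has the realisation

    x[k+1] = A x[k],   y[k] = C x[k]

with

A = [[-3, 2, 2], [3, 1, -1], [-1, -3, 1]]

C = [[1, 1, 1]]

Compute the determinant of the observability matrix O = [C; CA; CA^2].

26

CA = [[-1, 0, 2]]
CA^2 = [[1, -8, 0]]
Observability matrix O = [C; CA; CA^2] = [[1, 1, 1], [-1, 0, 2], [1, -8, 0]]
Expanding along the first row, det(O) = 1·(0·0 - 2·(-8)) - 1·((-1)·0 - 2·1) + 1·((-1)·(-8) - 0·1) = 1·16 - 1·(-2) + 1·8 = 26
Since det(O) ≠ 0, rank(O) = 3 and the system is completely observable.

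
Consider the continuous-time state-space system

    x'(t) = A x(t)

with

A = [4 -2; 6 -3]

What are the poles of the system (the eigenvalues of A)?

det(sI - A) = s^2 - (tr A)s + det A, with tr A = 4 + (-3) = 1 and det A = 4·(-3) - (-2)·6 = -12 - (-12) = 0.
So p(s) = det(sI - A) = s^2 - s.
Factor s^2 - s: two numbers with sum 1 and product 0 are 1 and 0, so s^2 - s = s(s - 1).
Hence p(s) = s (s - 1), with roots 0, 1.
At least one eigenvalue has non-negative real part, so the system is not asymptotically stable.

0, 1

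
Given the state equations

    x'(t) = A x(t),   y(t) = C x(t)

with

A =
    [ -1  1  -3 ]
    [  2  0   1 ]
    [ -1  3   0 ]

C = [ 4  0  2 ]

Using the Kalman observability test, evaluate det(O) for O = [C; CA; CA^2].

CA = [[-6, 10, -12]]
CA^2 = [[38, -42, 28]]
Observability matrix O = [C; CA; CA^2] = [[4, 0, 2], [-6, 10, -12], [38, -42, 28]]
Expanding along the first row, det(O) = 4·(10·28 - (-12)·(-42)) - 0·((-6)·28 - (-12)·38) + 2·((-6)·(-42) - 10·38) = 4·(-224) - 0·288 + 2·(-128) = -1152
Since det(O) ≠ 0, rank(O) = 3 and the system is completely observable.

-1152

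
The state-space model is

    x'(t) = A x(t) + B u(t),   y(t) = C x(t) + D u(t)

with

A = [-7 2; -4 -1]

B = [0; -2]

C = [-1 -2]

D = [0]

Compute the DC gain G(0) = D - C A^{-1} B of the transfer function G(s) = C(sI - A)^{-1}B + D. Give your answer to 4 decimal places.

G(0) = C(-A)^{-1}B + D = -C A^{-1} B + D.
det A = 15, so A^{-1} = (1/15)·adj(A) = [[-1/15, -2/15], [4/15, -7/15]]
A^{-1} B = [4/15, 14/15]^T
C A^{-1} B = -32/15
G(0) = D - C A^{-1} B = 0 - (-32/15) = 32/15 ≈ 2.1333

2.1333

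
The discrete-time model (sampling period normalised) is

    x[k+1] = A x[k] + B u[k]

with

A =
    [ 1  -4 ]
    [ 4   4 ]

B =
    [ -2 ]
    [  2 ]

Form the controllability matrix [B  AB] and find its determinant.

AB = [[-10], [0]]
Controllability matrix C = [B  AB] = [[-2, -10], [2, 0]]
det(C) = (-2)·0 - (-10)·2 = 0 - (-20) = 20
Since det(C) ≠ 0, rank(C) = 2 and the system is completely controllable.

20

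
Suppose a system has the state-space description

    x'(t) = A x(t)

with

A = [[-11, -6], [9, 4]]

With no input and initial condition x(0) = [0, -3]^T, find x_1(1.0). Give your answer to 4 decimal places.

0.7716

det(sI - A) = s^2 - (tr A)s + det A, with tr A = (-11) + 4 = -7 and det A = (-11)·4 - (-6)·9 = -44 - (-54) = 10.
So p(s) = det(sI - A) = s^2 + 7s + 10.
Factor s^2 + 7s + 10: two numbers with sum -7 and product 10 are -2 and -5, so s^2 + 7s + 10 = (s + 2)(s + 5).
Hence p(s) = (s + 2) (s + 5), with roots -5, -2.
The eigenvalues -5, -2 are distinct and real, so A is diagonalisable and x(t) = e^{At} x(0) = V diag(e^{λ_i t}) V^{-1} x(0), where the columns of V are the eigenvectors.
λ = -5: A - (-5)I = [[-6, -6], [9, 9]]. Row 1 gives (-6)·v1 + (-6)·v2 = 0, so take v_1 = [-1, 1]^T.
λ = -2: A - (-2)I = [[-9, -6], [9, 6]]. Row 1 gives (-9)·v1 + (-6)·v2 = 0, so take v_2 = [2, -3]^T.
V = [v_1 v_2] = [[-1, 2], [1, -3]] has det V = 1, so V^{-1} = adj(V)/det V = [[-3, -2], [-1, -1]].
Modal coordinates z(0) = V^{-1} x(0): (-3)·0 + (-2)·(-3) = 6; (-1)·0 + (-1)·(-3) = 3; so z(0) = [6, 3]^T.
x_1(t) = Σ_i (v_i)_1 · z_i(0) · e^{λ_i t} (row 1 of V times the modal terms).
x_1(1.0) = (-1)·6·e^{-5·1.0} + 2·3·e^{-2·1.0} = (-6)·0.006738 + 6·0.135335 = 0.7716.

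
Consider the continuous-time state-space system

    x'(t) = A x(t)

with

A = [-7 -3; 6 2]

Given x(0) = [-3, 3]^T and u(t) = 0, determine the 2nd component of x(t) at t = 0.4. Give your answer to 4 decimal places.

0.6057

det(sI - A) = s^2 - (tr A)s + det A, with tr A = (-7) + 2 = -5 and det A = (-7)·2 - (-3)·6 = -14 - (-18) = 4.
So p(s) = det(sI - A) = s^2 + 5s + 4.
Factor s^2 + 5s + 4: two numbers with sum -5 and product 4 are -1 and -4, so s^2 + 5s + 4 = (s + 1)(s + 4).
Hence p(s) = (s + 1) (s + 4), with roots -4, -1.
The eigenvalues -4, -1 are distinct and real, so A is diagonalisable and x(t) = e^{At} x(0) = V diag(e^{λ_i t}) V^{-1} x(0), where the columns of V are the eigenvectors.
λ = -4: A - (-4)I = [[-3, -3], [6, 6]]. Row 1 gives (-3)·v1 + (-3)·v2 = 0, so take v_1 = [1, -1]^T.
λ = -1: A - (-1)I = [[-6, -3], [6, 3]]. Row 1 gives (-6)·v1 + (-3)·v2 = 0, so take v_2 = [1, -2]^T.
V = [v_1 v_2] = [[1, 1], [-1, -2]] has det V = -1, so V^{-1} = adj(V)/det V = [[2, 1], [-1, -1]].
Modal coordinates z(0) = V^{-1} x(0): 2·(-3) + 1·3 = -3; (-1)·(-3) + (-1)·3 = 0; so z(0) = [-3, 0]^T.
x_2(t) = Σ_i (v_i)_2 · z_i(0) · e^{λ_i t} (row 2 of V times the modal terms).
x_2(0.4) = (-1)·(-3)·e^{-4·0.4} + (-2)·0·e^{-1·0.4} = 3·0.201897 + 0·0.670320 = 0.6057.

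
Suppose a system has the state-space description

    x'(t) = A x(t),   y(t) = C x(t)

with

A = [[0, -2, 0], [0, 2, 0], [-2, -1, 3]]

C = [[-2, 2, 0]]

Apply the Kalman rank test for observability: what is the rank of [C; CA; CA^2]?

CA = [[0, 8, 0]]
CA^2 = [[0, 16, 0]]
Observability matrix O = [C; CA; CA^2] = [[-2, 2, 0], [0, 8, 0], [0, 16, 0]]
Column 3 of O is identically zero, so rank(O) ≤ 2.
The 2×2 minor from rows 1, 2, columns 1, 2 is (-2)·8 - 2·0 = -16 - 0 = -16 ≠ 0, so rank(O) = 2.
rank(O) = 2 < n = 3, so the pair (A, C) is not completely observable.

2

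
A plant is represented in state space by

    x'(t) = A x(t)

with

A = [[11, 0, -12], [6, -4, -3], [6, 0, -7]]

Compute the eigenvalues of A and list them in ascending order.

det(sI - A) = s^3 - (tr A)s^2 + (M11 + M22 + M33)s - det A, where Mii is the 2×2 principal minor of A obtained by deleting row i and column i.
tr A = 11 + (-4) + (-7) = 0; M11 = (-4)·(-7) - (-3)·0 = 28 - 0 = 28; M22 = 11·(-7) - (-12)·6 = -77 - (-72) = -5; M33 = 11·(-4) - 0·6 = -44 - 0 = -44; sum of minors = -21.
det A = 11·((-4)·(-7) - (-3)·0) - 0·(6·(-7) - (-3)·6) + (-12)·(6·0 - (-4)·6) = 11·28 - 0·(-24) + (-12)·24 = 20.
So p(s) = det(sI - A) = s^3 - 21s - 20.
Rational-root test: any integer root divides -20. Testing small divisors, s = -1 works: p(-1) = -1 + 0 + 21 + (-20) = 0, so (s + 1) is a factor.
Dividing, p(s) = (s + 1)(s^2 - s - 20).
Factor s^2 - s - 20: two numbers with sum 1 and product -20 are 5 and -4, so s^2 - s - 20 = (s - 5)(s + 4).
Hence p(s) = (s - 5) (s + 1) (s + 4), with roots -4, -1, 5.
At least one eigenvalue has non-negative real part, so the system is not asymptotically stable.

-4, -1, 5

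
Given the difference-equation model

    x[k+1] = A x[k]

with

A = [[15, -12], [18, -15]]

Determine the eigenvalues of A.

-3, 3

det(zI - A) = z^2 - (tr A)z + det A, with tr A = 15 + (-15) = 0 and det A = 15·(-15) - (-12)·18 = -225 - (-216) = -9.
So p(z) = det(zI - A) = z^2 - 9.
Factor z^2 - 9: two numbers with sum 0 and product -9 are 3 and -3, so z^2 - 9 = (z - 3)(z + 3).
Hence p(z) = (z - 3) (z + 3), with roots -3, 3.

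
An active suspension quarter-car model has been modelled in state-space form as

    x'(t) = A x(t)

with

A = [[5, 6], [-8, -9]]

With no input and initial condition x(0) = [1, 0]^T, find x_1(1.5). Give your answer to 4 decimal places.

0.8592

det(sI - A) = s^2 - (tr A)s + det A, with tr A = 5 + (-9) = -4 and det A = 5·(-9) - 6·(-8) = -45 - (-48) = 3.
So p(s) = det(sI - A) = s^2 + 4s + 3.
Factor s^2 + 4s + 3: two numbers with sum -4 and product 3 are -1 and -3, so s^2 + 4s + 3 = (s + 1)(s + 3).
Hence p(s) = (s + 1) (s + 3), with roots -3, -1.
The eigenvalues -3, -1 are distinct and real, so A is diagonalisable and x(t) = e^{At} x(0) = V diag(e^{λ_i t}) V^{-1} x(0), where the columns of V are the eigenvectors.
λ = -3: A - (-3)I = [[8, 6], [-8, -6]]. Row 1 gives 8·v1 + 6·v2 = 0, so take v_1 = [-3, 4]^T.
λ = -1: A - (-1)I = [[6, 6], [-8, -8]]. Row 1 gives 6·v1 + 6·v2 = 0, so take v_2 = [1, -1]^T.
V = [v_1 v_2] = [[-3, 1], [4, -1]] has det V = -1, so V^{-1} = adj(V)/det V = [[1, 1], [4, 3]].
Modal coordinates z(0) = V^{-1} x(0): 1·1 + 1·0 = 1; 4·1 + 3·0 = 4; so z(0) = [1, 4]^T.
x_1(t) = Σ_i (v_i)_1 · z_i(0) · e^{λ_i t} (row 1 of V times the modal terms).
x_1(1.5) = (-3)·1·e^{-3·1.5} + 1·4·e^{-1·1.5} = (-3)·0.011109 + 4·0.223130 = 0.8592.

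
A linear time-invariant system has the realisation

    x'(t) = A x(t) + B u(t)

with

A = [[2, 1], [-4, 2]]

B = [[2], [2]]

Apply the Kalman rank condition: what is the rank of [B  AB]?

2

AB = [[6], [-4]]
Controllability matrix C = [B  AB] = [[2, 6], [2, -4]]
det(C) = 2·(-4) - 6·2 = -8 - 12 = -20 ≠ 0, so rank(C) = 2.
rank(C) = 2 = n, so the pair (A, B) is completely controllable.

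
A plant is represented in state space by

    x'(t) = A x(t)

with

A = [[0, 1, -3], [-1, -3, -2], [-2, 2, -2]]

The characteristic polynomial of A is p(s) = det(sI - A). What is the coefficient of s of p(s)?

Expand det(sI - A) for the 3×3 matrix.
p(s) = s^3 + 5s^2 + 5s - 26.
(Check: constant term = det(-A) = (-1)^3 det A = -26; coefficient of s^2 = -tr A = 5.)
The coefficient of s is 5.

5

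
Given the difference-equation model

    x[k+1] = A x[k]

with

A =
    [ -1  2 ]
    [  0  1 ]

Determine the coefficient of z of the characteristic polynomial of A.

0

For a 2×2 matrix, det(zI - A) = z^2 - (tr A)z + det A.
tr A = 0, det A = -1.
So p(z) = z^2 - 1.
The coefficient of z is 0.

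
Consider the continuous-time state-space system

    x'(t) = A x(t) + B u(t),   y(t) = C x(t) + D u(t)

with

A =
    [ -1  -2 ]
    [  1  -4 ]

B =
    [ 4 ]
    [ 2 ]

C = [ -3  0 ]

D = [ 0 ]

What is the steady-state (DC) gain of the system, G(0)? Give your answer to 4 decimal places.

G(0) = C(-A)^{-1}B + D = -C A^{-1} B + D.
det A = 6, so A^{-1} = (1/6)·adj(A) = [[-2/3, 1/3], [-1/6, -1/6]]
A^{-1} B = [-2, -1]^T
C A^{-1} B = 6
G(0) = D - C A^{-1} B = 0 - (6) = -6

-6.0000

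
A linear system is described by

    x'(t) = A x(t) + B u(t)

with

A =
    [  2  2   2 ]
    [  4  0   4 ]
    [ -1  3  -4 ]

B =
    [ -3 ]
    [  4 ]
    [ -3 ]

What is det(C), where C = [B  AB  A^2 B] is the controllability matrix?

-7004

AB = [[-4], [-24], [27]]
A^2B = [[-2], [92], [-176]]
Controllability matrix C = [B  AB  A^2B] = [[-3, -4, -2], [4, -24, 92], [-3, 27, -176]]
Expanding along the first row, det(C) = (-3)·((-24)·(-176) - 92·27) - (-4)·(4·(-176) - 92·(-3)) + (-2)·(4·27 - (-24)·(-3)) = (-3)·1740 - (-4)·(-428) + (-2)·36 = -7004
Since det(C) ≠ 0, rank(C) = 3 and the system is completely controllable.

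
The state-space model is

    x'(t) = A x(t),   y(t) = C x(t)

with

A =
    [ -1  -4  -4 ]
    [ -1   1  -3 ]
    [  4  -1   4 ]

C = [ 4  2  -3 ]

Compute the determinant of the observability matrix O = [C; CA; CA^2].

CA = [[-18, -11, -34]]
CA^2 = [[-107, 95, -31]]
Observability matrix O = [C; CA; CA^2] = [[4, 2, -3], [-18, -11, -34], [-107, 95, -31]]
Expanding along the first row, det(O) = 4·((-11)·(-31) - (-34)·95) - 2·((-18)·(-31) - (-34)·(-107)) + (-3)·((-18)·95 - (-11)·(-107)) = 4·3571 - 2·(-3080) + (-3)·(-2887) = 29105
Since det(O) ≠ 0, rank(O) = 3 and the system is completely observable.

29105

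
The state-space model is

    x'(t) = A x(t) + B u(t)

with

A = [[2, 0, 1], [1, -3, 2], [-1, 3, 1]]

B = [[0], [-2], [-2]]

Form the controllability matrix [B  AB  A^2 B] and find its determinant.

-336

AB = [[-2], [2], [-8]]
A^2B = [[-12], [-24], [0]]
Controllability matrix C = [B  AB  A^2B] = [[0, -2, -12], [-2, 2, -24], [-2, -8, 0]]
Expanding along the first row, det(C) = 0·(2·0 - (-24)·(-8)) - (-2)·((-2)·0 - (-24)·(-2)) + (-12)·((-2)·(-8) - 2·(-2)) = 0·(-192) - (-2)·(-48) + (-12)·20 = -336
Since det(C) ≠ 0, rank(C) = 3 and the system is completely controllable.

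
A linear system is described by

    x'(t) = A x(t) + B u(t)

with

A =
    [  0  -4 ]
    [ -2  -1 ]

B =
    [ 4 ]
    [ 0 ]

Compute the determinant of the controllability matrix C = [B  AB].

-32

AB = [[0], [-8]]
Controllability matrix C = [B  AB] = [[4, 0], [0, -8]]
det(C) = 4·(-8) - 0·0 = -32 - 0 = -32
Since det(C) ≠ 0, rank(C) = 2 and the system is completely controllable.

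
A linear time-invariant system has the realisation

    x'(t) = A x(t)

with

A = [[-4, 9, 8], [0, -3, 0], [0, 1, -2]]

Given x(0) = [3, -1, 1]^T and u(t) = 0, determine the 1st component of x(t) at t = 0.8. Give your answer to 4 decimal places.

0.0723

det(sI - A) = s^3 - (tr A)s^2 + (M11 + M22 + M33)s - det A, where Mii is the 2×2 principal minor of A obtained by deleting row i and column i.
tr A = (-4) + (-3) + (-2) = -9; M11 = (-3)·(-2) - 0·1 = 6 - 0 = 6; M22 = (-4)·(-2) - 8·0 = 8 - 0 = 8; M33 = (-4)·(-3) - 9·0 = 12 - 0 = 12; sum of minors = 26.
det A = (-4)·((-3)·(-2) - 0·1) - 9·(0·(-2) - 0·0) + 8·(0·1 - (-3)·0) = (-4)·6 - 9·0 + 8·0 = -24.
So p(s) = det(sI - A) = s^3 + 9s^2 + 26s + 24.
Rational-root test: any integer root divides 24. Testing small divisors, s = -2 works: p(-2) = -8 + 36 + (-52) + 24 = 0, so (s + 2) is a factor.
Dividing, p(s) = (s + 2)(s^2 + 7s + 12).
Factor s^2 + 7s + 12: two numbers with sum -7 and product 12 are -3 and -4, so s^2 + 7s + 12 = (s + 3)(s + 4).
Hence p(s) = (s + 2) (s + 3) (s + 4), with roots -4, -3, -2.
The eigenvalues -4, -3, -2 are distinct and real, so A is diagonalisable and x(t) = e^{At} x(0) = V diag(e^{λ_i t}) V^{-1} x(0), where the columns of V are the eigenvectors.
λ = -4: A - (-4)I = [[0, 9, 8], [0, 1, 0], [0, 1, 2]]. v must be orthogonal to every row; (row 1) × (row 2) = [-8, 0, 0], so take v_1 = [1, 0, 0]^T.
λ = -3: A - (-3)I = [[-1, 9, 8], [0, 0, 0], [0, 1, 1]]. v must be orthogonal to every row; (row 1) × (row 3) = [1, 1, -1], so take v_2 = [1, 1, -1]^T.
λ = -2: A - (-2)I = [[-2, 9, 8], [0, -1, 0], [0, 1, 0]]. v must be orthogonal to every row; (row 1) × (row 2) = [8, 0, 2], so take v_3 = [4, 0, 1]^T.
V = [v_1 v_2 v_3] = [[1, 1, 4], [0, 1, 0], [0, -1, 1]] has det V = 1, so V^{-1} = adj(V)/det V = [[1, -5, -4], [0, 1, 0], [0, 1, 1]].
Modal coordinates z(0) = V^{-1} x(0): 1·3 + (-5)·(-1) + (-4)·1 = 4; 0·3 + 1·(-1) + 0·1 = -1; 0·3 + 1·(-1) + 1·1 = 0; so z(0) = [4, -1, 0]^T.
x_1(t) = Σ_i (v_i)_1 · z_i(0) · e^{λ_i t} (row 1 of V times the modal terms).
x_1(0.8) = 1·4·e^{-4·0.8} + 1·(-1)·e^{-3·0.8} + 4·0·e^{-2·0.8} = 4·0.040762 + (-1)·0.090718 + 0·0.201897 = 0.0723.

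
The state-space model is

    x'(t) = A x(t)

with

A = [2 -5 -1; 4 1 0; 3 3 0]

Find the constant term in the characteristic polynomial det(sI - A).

9

Expand det(sI - A) for the 3×3 matrix.
p(s) = s^3 - 3s^2 + 25s + 9.
(Check: constant term = det(-A) = (-1)^3 det A = 9; coefficient of s^2 = -tr A = -3.)
The constant term is 9.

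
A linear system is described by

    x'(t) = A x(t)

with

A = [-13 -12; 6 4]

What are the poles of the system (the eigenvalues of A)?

det(sI - A) = s^2 - (tr A)s + det A, with tr A = (-13) + 4 = -9 and det A = (-13)·4 - (-12)·6 = -52 - (-72) = 20.
So p(s) = det(sI - A) = s^2 + 9s + 20.
Factor s^2 + 9s + 20: two numbers with sum -9 and product 20 are -4 and -5, so s^2 + 9s + 20 = (s + 4)(s + 5).
Hence p(s) = (s + 4) (s + 5), with roots -5, -4.
All eigenvalues have negative real part, so the system is asymptotically stable.

-5, -4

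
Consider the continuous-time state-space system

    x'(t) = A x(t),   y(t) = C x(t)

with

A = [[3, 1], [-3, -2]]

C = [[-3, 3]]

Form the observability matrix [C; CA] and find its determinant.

CA = [[-18, -9]]
Observability matrix O = [C; CA] = [[-3, 3], [-18, -9]]
det(O) = (-3)·(-9) - 3·(-18) = 27 - (-54) = 81
Since det(O) ≠ 0, rank(O) = 2 and the system is completely observable.

81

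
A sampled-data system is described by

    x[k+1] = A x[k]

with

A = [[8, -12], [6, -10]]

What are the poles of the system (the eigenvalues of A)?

det(zI - A) = z^2 - (tr A)z + det A, with tr A = 8 + (-10) = -2 and det A = 8·(-10) - (-12)·6 = -80 - (-72) = -8.
So p(z) = det(zI - A) = z^2 + 2z - 8.
Factor z^2 + 2z - 8: two numbers with sum -2 and product -8 are 2 and -4, so z^2 + 2z - 8 = (z - 2)(z + 4).
Hence p(z) = (z - 2) (z + 4), with roots -4, 2.

-4, 2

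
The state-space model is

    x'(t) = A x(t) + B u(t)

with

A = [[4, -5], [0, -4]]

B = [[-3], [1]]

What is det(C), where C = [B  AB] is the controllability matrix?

AB = [[-17], [-4]]
Controllability matrix C = [B  AB] = [[-3, -17], [1, -4]]
det(C) = (-3)·(-4) - (-17)·1 = 12 - (-17) = 29
Since det(C) ≠ 0, rank(C) = 2 and the system is completely controllable.

29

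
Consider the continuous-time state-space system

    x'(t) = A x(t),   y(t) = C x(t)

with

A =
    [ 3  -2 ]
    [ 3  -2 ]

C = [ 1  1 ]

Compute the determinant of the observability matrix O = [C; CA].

CA = [[6, -4]]
Observability matrix O = [C; CA] = [[1, 1], [6, -4]]
det(O) = 1·(-4) - 1·6 = -4 - 6 = -10
Since det(O) ≠ 0, rank(O) = 2 and the system is completely observable.

-10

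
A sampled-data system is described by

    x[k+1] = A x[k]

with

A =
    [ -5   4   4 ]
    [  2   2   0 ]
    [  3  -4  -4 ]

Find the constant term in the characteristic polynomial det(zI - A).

Expand det(zI - A) for the 3×3 matrix.
p(z) = z^3 + 7z^2 - 18z - 16.
(Check: constant term = det(-A) = (-1)^3 det A = -16; coefficient of z^2 = -tr A = 7.)
The constant term is -16.

-16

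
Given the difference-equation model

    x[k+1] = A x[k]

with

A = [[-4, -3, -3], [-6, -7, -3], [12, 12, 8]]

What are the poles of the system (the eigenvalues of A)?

det(zI - A) = z^3 - (tr A)z^2 + (M11 + M22 + M33)z - det A, where Mii is the 2×2 principal minor of A obtained by deleting row i and column i.
tr A = (-4) + (-7) + 8 = -3; M11 = (-7)·8 - (-3)·12 = -56 - (-36) = -20; M22 = (-4)·8 - (-3)·12 = -32 - (-36) = 4; M33 = (-4)·(-7) - (-3)·(-6) = 28 - 18 = 10; sum of minors = -6.
det A = (-4)·((-7)·8 - (-3)·12) - (-3)·((-6)·8 - (-3)·12) + (-3)·((-6)·12 - (-7)·12) = (-4)·(-20) - (-3)·(-12) + (-3)·12 = 8.
So p(z) = det(zI - A) = z^3 + 3z^2 - 6z - 8.
Rational-root test: any integer root divides -8. Testing small divisors, z = -1 works: p(-1) = -1 + 3 + 6 + (-8) = 0, so (z + 1) is a factor.
Dividing, p(z) = (z + 1)(z^2 + 2z - 8).
Factor z^2 + 2z - 8: two numbers with sum -2 and product -8 are 2 and -4, so z^2 + 2z - 8 = (z - 2)(z + 4).
Hence p(z) = (z - 2) (z + 1) (z + 4), with roots -4, -1, 2.

-4, -1, 2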